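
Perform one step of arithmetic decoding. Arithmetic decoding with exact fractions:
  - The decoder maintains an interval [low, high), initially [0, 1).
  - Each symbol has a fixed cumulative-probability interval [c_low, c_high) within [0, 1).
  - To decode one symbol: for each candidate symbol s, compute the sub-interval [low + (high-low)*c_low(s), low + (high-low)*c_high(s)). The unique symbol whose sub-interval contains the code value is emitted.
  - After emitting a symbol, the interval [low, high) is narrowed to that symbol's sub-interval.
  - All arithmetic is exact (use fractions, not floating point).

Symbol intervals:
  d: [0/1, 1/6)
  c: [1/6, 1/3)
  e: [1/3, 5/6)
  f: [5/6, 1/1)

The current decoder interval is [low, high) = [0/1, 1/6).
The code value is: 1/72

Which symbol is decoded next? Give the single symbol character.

Interval width = high − low = 1/6 − 0/1 = 1/6
Scaled code = (code − low) / width = (1/72 − 0/1) / 1/6 = 1/12
  d: [0/1, 1/6) ← scaled code falls here ✓
  c: [1/6, 1/3) 
  e: [1/3, 5/6) 
  f: [5/6, 1/1) 

Answer: d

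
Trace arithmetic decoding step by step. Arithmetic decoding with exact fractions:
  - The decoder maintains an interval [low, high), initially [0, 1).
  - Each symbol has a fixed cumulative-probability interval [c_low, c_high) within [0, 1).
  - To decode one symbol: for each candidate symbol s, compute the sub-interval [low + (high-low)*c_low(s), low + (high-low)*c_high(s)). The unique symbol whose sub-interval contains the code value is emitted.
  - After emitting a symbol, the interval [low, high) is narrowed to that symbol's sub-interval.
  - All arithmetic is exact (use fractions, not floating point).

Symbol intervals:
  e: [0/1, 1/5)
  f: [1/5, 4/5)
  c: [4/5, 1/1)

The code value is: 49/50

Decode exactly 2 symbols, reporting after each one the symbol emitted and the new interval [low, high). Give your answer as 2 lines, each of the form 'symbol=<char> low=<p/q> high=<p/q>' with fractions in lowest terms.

Step 1: interval [0/1, 1/1), width = 1/1 - 0/1 = 1/1
  'e': [0/1 + 1/1*0/1, 0/1 + 1/1*1/5) = [0/1, 1/5)
  'f': [0/1 + 1/1*1/5, 0/1 + 1/1*4/5) = [1/5, 4/5)
  'c': [0/1 + 1/1*4/5, 0/1 + 1/1*1/1) = [4/5, 1/1) <- contains code 49/50
  emit 'c', narrow to [4/5, 1/1)
Step 2: interval [4/5, 1/1), width = 1/1 - 4/5 = 1/5
  'e': [4/5 + 1/5*0/1, 4/5 + 1/5*1/5) = [4/5, 21/25)
  'f': [4/5 + 1/5*1/5, 4/5 + 1/5*4/5) = [21/25, 24/25)
  'c': [4/5 + 1/5*4/5, 4/5 + 1/5*1/1) = [24/25, 1/1) <- contains code 49/50
  emit 'c', narrow to [24/25, 1/1)

Answer: symbol=c low=4/5 high=1/1
symbol=c low=24/25 high=1/1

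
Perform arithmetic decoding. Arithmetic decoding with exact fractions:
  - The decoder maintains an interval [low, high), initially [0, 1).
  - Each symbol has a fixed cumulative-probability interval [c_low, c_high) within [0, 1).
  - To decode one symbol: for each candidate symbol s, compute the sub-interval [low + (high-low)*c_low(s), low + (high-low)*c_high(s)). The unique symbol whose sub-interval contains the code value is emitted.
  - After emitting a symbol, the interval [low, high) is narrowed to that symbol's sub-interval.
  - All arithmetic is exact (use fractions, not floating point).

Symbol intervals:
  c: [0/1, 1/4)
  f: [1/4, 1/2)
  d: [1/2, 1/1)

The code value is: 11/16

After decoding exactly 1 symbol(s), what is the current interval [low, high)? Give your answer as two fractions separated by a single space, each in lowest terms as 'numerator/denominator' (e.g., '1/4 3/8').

Answer: 1/2 1/1

Derivation:
Step 1: interval [0/1, 1/1), width = 1/1 - 0/1 = 1/1
  'c': [0/1 + 1/1*0/1, 0/1 + 1/1*1/4) = [0/1, 1/4)
  'f': [0/1 + 1/1*1/4, 0/1 + 1/1*1/2) = [1/4, 1/2)
  'd': [0/1 + 1/1*1/2, 0/1 + 1/1*1/1) = [1/2, 1/1) <- contains code 11/16
  emit 'd', narrow to [1/2, 1/1)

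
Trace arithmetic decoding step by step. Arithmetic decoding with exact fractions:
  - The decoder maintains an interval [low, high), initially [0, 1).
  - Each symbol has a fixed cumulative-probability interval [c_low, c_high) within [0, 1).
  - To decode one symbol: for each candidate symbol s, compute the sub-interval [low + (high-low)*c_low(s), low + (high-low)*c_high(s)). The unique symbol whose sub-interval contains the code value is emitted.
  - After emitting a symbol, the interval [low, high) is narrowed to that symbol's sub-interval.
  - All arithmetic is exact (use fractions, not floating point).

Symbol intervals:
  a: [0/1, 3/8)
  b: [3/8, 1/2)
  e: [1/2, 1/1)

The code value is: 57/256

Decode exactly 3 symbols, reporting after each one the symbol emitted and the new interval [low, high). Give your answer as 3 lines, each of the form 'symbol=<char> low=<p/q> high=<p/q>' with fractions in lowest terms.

Step 1: interval [0/1, 1/1), width = 1/1 - 0/1 = 1/1
  'a': [0/1 + 1/1*0/1, 0/1 + 1/1*3/8) = [0/1, 3/8) <- contains code 57/256
  'b': [0/1 + 1/1*3/8, 0/1 + 1/1*1/2) = [3/8, 1/2)
  'e': [0/1 + 1/1*1/2, 0/1 + 1/1*1/1) = [1/2, 1/1)
  emit 'a', narrow to [0/1, 3/8)
Step 2: interval [0/1, 3/8), width = 3/8 - 0/1 = 3/8
  'a': [0/1 + 3/8*0/1, 0/1 + 3/8*3/8) = [0/1, 9/64)
  'b': [0/1 + 3/8*3/8, 0/1 + 3/8*1/2) = [9/64, 3/16)
  'e': [0/1 + 3/8*1/2, 0/1 + 3/8*1/1) = [3/16, 3/8) <- contains code 57/256
  emit 'e', narrow to [3/16, 3/8)
Step 3: interval [3/16, 3/8), width = 3/8 - 3/16 = 3/16
  'a': [3/16 + 3/16*0/1, 3/16 + 3/16*3/8) = [3/16, 33/128) <- contains code 57/256
  'b': [3/16 + 3/16*3/8, 3/16 + 3/16*1/2) = [33/128, 9/32)
  'e': [3/16 + 3/16*1/2, 3/16 + 3/16*1/1) = [9/32, 3/8)
  emit 'a', narrow to [3/16, 33/128)

Answer: symbol=a low=0/1 high=3/8
symbol=e low=3/16 high=3/8
symbol=a low=3/16 high=33/128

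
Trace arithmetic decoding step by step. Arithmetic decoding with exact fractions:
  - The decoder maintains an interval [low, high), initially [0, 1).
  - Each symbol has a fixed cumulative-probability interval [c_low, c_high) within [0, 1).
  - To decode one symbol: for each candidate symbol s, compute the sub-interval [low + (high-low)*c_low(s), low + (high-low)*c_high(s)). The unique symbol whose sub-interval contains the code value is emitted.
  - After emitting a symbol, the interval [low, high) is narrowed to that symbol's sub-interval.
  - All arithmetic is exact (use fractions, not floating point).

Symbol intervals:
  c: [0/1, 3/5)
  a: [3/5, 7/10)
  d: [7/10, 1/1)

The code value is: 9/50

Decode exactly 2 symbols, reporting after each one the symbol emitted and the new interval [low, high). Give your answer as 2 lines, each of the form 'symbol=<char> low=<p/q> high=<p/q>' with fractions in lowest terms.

Answer: symbol=c low=0/1 high=3/5
symbol=c low=0/1 high=9/25

Derivation:
Step 1: interval [0/1, 1/1), width = 1/1 - 0/1 = 1/1
  'c': [0/1 + 1/1*0/1, 0/1 + 1/1*3/5) = [0/1, 3/5) <- contains code 9/50
  'a': [0/1 + 1/1*3/5, 0/1 + 1/1*7/10) = [3/5, 7/10)
  'd': [0/1 + 1/1*7/10, 0/1 + 1/1*1/1) = [7/10, 1/1)
  emit 'c', narrow to [0/1, 3/5)
Step 2: interval [0/1, 3/5), width = 3/5 - 0/1 = 3/5
  'c': [0/1 + 3/5*0/1, 0/1 + 3/5*3/5) = [0/1, 9/25) <- contains code 9/50
  'a': [0/1 + 3/5*3/5, 0/1 + 3/5*7/10) = [9/25, 21/50)
  'd': [0/1 + 3/5*7/10, 0/1 + 3/5*1/1) = [21/50, 3/5)
  emit 'c', narrow to [0/1, 9/25)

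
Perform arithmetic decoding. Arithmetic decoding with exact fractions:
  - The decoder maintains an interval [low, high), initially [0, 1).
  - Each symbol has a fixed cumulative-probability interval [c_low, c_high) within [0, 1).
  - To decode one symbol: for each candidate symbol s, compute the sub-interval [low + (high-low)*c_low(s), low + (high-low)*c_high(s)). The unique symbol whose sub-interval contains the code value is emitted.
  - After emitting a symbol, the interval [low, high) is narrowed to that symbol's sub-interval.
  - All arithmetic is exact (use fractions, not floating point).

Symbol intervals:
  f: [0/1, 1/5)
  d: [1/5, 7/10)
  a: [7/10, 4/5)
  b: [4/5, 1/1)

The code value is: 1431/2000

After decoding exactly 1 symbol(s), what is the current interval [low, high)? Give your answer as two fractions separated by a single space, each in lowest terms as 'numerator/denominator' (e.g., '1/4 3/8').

Answer: 7/10 4/5

Derivation:
Step 1: interval [0/1, 1/1), width = 1/1 - 0/1 = 1/1
  'f': [0/1 + 1/1*0/1, 0/1 + 1/1*1/5) = [0/1, 1/5)
  'd': [0/1 + 1/1*1/5, 0/1 + 1/1*7/10) = [1/5, 7/10)
  'a': [0/1 + 1/1*7/10, 0/1 + 1/1*4/5) = [7/10, 4/5) <- contains code 1431/2000
  'b': [0/1 + 1/1*4/5, 0/1 + 1/1*1/1) = [4/5, 1/1)
  emit 'a', narrow to [7/10, 4/5)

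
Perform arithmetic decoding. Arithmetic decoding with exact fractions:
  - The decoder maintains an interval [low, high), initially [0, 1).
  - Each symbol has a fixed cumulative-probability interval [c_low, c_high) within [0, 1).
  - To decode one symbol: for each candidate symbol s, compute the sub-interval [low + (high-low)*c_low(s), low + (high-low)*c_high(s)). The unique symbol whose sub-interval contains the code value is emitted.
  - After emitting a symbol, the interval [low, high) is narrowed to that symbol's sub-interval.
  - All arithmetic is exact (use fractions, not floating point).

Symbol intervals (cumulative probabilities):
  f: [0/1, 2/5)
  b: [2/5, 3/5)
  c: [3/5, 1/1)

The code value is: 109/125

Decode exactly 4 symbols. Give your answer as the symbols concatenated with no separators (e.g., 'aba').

Answer: ccfb

Derivation:
Step 1: interval [0/1, 1/1), width = 1/1 - 0/1 = 1/1
  'f': [0/1 + 1/1*0/1, 0/1 + 1/1*2/5) = [0/1, 2/5)
  'b': [0/1 + 1/1*2/5, 0/1 + 1/1*3/5) = [2/5, 3/5)
  'c': [0/1 + 1/1*3/5, 0/1 + 1/1*1/1) = [3/5, 1/1) <- contains code 109/125
  emit 'c', narrow to [3/5, 1/1)
Step 2: interval [3/5, 1/1), width = 1/1 - 3/5 = 2/5
  'f': [3/5 + 2/5*0/1, 3/5 + 2/5*2/5) = [3/5, 19/25)
  'b': [3/5 + 2/5*2/5, 3/5 + 2/5*3/5) = [19/25, 21/25)
  'c': [3/5 + 2/5*3/5, 3/5 + 2/5*1/1) = [21/25, 1/1) <- contains code 109/125
  emit 'c', narrow to [21/25, 1/1)
Step 3: interval [21/25, 1/1), width = 1/1 - 21/25 = 4/25
  'f': [21/25 + 4/25*0/1, 21/25 + 4/25*2/5) = [21/25, 113/125) <- contains code 109/125
  'b': [21/25 + 4/25*2/5, 21/25 + 4/25*3/5) = [113/125, 117/125)
  'c': [21/25 + 4/25*3/5, 21/25 + 4/25*1/1) = [117/125, 1/1)
  emit 'f', narrow to [21/25, 113/125)
Step 4: interval [21/25, 113/125), width = 113/125 - 21/25 = 8/125
  'f': [21/25 + 8/125*0/1, 21/25 + 8/125*2/5) = [21/25, 541/625)
  'b': [21/25 + 8/125*2/5, 21/25 + 8/125*3/5) = [541/625, 549/625) <- contains code 109/125
  'c': [21/25 + 8/125*3/5, 21/25 + 8/125*1/1) = [549/625, 113/125)
  emit 'b', narrow to [541/625, 549/625)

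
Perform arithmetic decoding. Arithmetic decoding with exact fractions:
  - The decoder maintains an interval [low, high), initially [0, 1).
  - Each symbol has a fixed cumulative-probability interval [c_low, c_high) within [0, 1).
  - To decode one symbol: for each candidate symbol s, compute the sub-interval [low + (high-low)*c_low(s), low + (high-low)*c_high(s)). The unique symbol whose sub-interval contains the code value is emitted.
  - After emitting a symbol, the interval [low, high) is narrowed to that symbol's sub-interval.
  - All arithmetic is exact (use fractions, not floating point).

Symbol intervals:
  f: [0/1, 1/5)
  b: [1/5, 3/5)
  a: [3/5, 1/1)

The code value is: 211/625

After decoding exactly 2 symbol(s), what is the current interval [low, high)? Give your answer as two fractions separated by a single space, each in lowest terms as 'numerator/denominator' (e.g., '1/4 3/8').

Step 1: interval [0/1, 1/1), width = 1/1 - 0/1 = 1/1
  'f': [0/1 + 1/1*0/1, 0/1 + 1/1*1/5) = [0/1, 1/5)
  'b': [0/1 + 1/1*1/5, 0/1 + 1/1*3/5) = [1/5, 3/5) <- contains code 211/625
  'a': [0/1 + 1/1*3/5, 0/1 + 1/1*1/1) = [3/5, 1/1)
  emit 'b', narrow to [1/5, 3/5)
Step 2: interval [1/5, 3/5), width = 3/5 - 1/5 = 2/5
  'f': [1/5 + 2/5*0/1, 1/5 + 2/5*1/5) = [1/5, 7/25)
  'b': [1/5 + 2/5*1/5, 1/5 + 2/5*3/5) = [7/25, 11/25) <- contains code 211/625
  'a': [1/5 + 2/5*3/5, 1/5 + 2/5*1/1) = [11/25, 3/5)
  emit 'b', narrow to [7/25, 11/25)

Answer: 7/25 11/25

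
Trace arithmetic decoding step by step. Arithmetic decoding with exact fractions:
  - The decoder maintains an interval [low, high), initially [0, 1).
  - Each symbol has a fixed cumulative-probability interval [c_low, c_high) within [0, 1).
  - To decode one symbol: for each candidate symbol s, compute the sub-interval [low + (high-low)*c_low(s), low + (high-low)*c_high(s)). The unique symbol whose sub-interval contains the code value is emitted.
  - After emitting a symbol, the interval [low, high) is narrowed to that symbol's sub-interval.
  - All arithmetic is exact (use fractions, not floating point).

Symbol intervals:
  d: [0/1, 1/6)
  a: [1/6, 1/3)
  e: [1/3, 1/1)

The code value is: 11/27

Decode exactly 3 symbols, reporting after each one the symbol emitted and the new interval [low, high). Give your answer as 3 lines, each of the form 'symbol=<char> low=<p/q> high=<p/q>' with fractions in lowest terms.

Step 1: interval [0/1, 1/1), width = 1/1 - 0/1 = 1/1
  'd': [0/1 + 1/1*0/1, 0/1 + 1/1*1/6) = [0/1, 1/6)
  'a': [0/1 + 1/1*1/6, 0/1 + 1/1*1/3) = [1/6, 1/3)
  'e': [0/1 + 1/1*1/3, 0/1 + 1/1*1/1) = [1/3, 1/1) <- contains code 11/27
  emit 'e', narrow to [1/3, 1/1)
Step 2: interval [1/3, 1/1), width = 1/1 - 1/3 = 2/3
  'd': [1/3 + 2/3*0/1, 1/3 + 2/3*1/6) = [1/3, 4/9) <- contains code 11/27
  'a': [1/3 + 2/3*1/6, 1/3 + 2/3*1/3) = [4/9, 5/9)
  'e': [1/3 + 2/3*1/3, 1/3 + 2/3*1/1) = [5/9, 1/1)
  emit 'd', narrow to [1/3, 4/9)
Step 3: interval [1/3, 4/9), width = 4/9 - 1/3 = 1/9
  'd': [1/3 + 1/9*0/1, 1/3 + 1/9*1/6) = [1/3, 19/54)
  'a': [1/3 + 1/9*1/6, 1/3 + 1/9*1/3) = [19/54, 10/27)
  'e': [1/3 + 1/9*1/3, 1/3 + 1/9*1/1) = [10/27, 4/9) <- contains code 11/27
  emit 'e', narrow to [10/27, 4/9)

Answer: symbol=e low=1/3 high=1/1
symbol=d low=1/3 high=4/9
symbol=e low=10/27 high=4/9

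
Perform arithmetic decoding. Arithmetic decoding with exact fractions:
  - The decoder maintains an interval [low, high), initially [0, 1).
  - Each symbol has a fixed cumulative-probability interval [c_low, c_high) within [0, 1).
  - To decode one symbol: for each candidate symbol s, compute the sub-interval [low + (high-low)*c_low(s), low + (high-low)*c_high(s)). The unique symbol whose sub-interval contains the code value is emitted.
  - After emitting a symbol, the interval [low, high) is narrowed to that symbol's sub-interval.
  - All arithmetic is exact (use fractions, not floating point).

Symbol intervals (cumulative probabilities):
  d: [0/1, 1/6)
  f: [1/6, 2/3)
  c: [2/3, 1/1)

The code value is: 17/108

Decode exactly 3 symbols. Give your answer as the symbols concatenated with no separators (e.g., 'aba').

Answer: dcc

Derivation:
Step 1: interval [0/1, 1/1), width = 1/1 - 0/1 = 1/1
  'd': [0/1 + 1/1*0/1, 0/1 + 1/1*1/6) = [0/1, 1/6) <- contains code 17/108
  'f': [0/1 + 1/1*1/6, 0/1 + 1/1*2/3) = [1/6, 2/3)
  'c': [0/1 + 1/1*2/3, 0/1 + 1/1*1/1) = [2/3, 1/1)
  emit 'd', narrow to [0/1, 1/6)
Step 2: interval [0/1, 1/6), width = 1/6 - 0/1 = 1/6
  'd': [0/1 + 1/6*0/1, 0/1 + 1/6*1/6) = [0/1, 1/36)
  'f': [0/1 + 1/6*1/6, 0/1 + 1/6*2/3) = [1/36, 1/9)
  'c': [0/1 + 1/6*2/3, 0/1 + 1/6*1/1) = [1/9, 1/6) <- contains code 17/108
  emit 'c', narrow to [1/9, 1/6)
Step 3: interval [1/9, 1/6), width = 1/6 - 1/9 = 1/18
  'd': [1/9 + 1/18*0/1, 1/9 + 1/18*1/6) = [1/9, 13/108)
  'f': [1/9 + 1/18*1/6, 1/9 + 1/18*2/3) = [13/108, 4/27)
  'c': [1/9 + 1/18*2/3, 1/9 + 1/18*1/1) = [4/27, 1/6) <- contains code 17/108
  emit 'c', narrow to [4/27, 1/6)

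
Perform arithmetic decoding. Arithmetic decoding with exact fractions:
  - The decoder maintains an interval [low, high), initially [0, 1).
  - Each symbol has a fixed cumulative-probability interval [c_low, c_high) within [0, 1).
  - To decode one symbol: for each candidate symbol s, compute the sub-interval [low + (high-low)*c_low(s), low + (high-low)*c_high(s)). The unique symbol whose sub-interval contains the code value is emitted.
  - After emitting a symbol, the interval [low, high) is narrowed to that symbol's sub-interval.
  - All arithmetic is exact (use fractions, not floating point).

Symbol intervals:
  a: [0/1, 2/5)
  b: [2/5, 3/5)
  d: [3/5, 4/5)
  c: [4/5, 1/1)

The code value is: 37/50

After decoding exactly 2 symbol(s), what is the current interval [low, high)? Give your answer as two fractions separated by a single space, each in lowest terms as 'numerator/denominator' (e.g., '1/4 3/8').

Answer: 18/25 19/25

Derivation:
Step 1: interval [0/1, 1/1), width = 1/1 - 0/1 = 1/1
  'a': [0/1 + 1/1*0/1, 0/1 + 1/1*2/5) = [0/1, 2/5)
  'b': [0/1 + 1/1*2/5, 0/1 + 1/1*3/5) = [2/5, 3/5)
  'd': [0/1 + 1/1*3/5, 0/1 + 1/1*4/5) = [3/5, 4/5) <- contains code 37/50
  'c': [0/1 + 1/1*4/5, 0/1 + 1/1*1/1) = [4/5, 1/1)
  emit 'd', narrow to [3/5, 4/5)
Step 2: interval [3/5, 4/5), width = 4/5 - 3/5 = 1/5
  'a': [3/5 + 1/5*0/1, 3/5 + 1/5*2/5) = [3/5, 17/25)
  'b': [3/5 + 1/5*2/5, 3/5 + 1/5*3/5) = [17/25, 18/25)
  'd': [3/5 + 1/5*3/5, 3/5 + 1/5*4/5) = [18/25, 19/25) <- contains code 37/50
  'c': [3/5 + 1/5*4/5, 3/5 + 1/5*1/1) = [19/25, 4/5)
  emit 'd', narrow to [18/25, 19/25)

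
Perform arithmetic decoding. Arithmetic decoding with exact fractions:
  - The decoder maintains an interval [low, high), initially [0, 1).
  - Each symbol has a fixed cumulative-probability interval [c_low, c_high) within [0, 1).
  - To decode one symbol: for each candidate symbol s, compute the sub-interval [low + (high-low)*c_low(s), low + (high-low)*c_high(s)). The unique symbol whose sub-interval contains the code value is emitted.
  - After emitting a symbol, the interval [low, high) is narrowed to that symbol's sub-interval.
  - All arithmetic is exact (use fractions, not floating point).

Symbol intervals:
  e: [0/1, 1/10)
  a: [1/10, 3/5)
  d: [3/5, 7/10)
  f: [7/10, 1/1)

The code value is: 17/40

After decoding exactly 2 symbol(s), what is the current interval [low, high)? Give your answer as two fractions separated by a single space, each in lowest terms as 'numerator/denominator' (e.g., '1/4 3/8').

Answer: 2/5 9/20

Derivation:
Step 1: interval [0/1, 1/1), width = 1/1 - 0/1 = 1/1
  'e': [0/1 + 1/1*0/1, 0/1 + 1/1*1/10) = [0/1, 1/10)
  'a': [0/1 + 1/1*1/10, 0/1 + 1/1*3/5) = [1/10, 3/5) <- contains code 17/40
  'd': [0/1 + 1/1*3/5, 0/1 + 1/1*7/10) = [3/5, 7/10)
  'f': [0/1 + 1/1*7/10, 0/1 + 1/1*1/1) = [7/10, 1/1)
  emit 'a', narrow to [1/10, 3/5)
Step 2: interval [1/10, 3/5), width = 3/5 - 1/10 = 1/2
  'e': [1/10 + 1/2*0/1, 1/10 + 1/2*1/10) = [1/10, 3/20)
  'a': [1/10 + 1/2*1/10, 1/10 + 1/2*3/5) = [3/20, 2/5)
  'd': [1/10 + 1/2*3/5, 1/10 + 1/2*7/10) = [2/5, 9/20) <- contains code 17/40
  'f': [1/10 + 1/2*7/10, 1/10 + 1/2*1/1) = [9/20, 3/5)
  emit 'd', narrow to [2/5, 9/20)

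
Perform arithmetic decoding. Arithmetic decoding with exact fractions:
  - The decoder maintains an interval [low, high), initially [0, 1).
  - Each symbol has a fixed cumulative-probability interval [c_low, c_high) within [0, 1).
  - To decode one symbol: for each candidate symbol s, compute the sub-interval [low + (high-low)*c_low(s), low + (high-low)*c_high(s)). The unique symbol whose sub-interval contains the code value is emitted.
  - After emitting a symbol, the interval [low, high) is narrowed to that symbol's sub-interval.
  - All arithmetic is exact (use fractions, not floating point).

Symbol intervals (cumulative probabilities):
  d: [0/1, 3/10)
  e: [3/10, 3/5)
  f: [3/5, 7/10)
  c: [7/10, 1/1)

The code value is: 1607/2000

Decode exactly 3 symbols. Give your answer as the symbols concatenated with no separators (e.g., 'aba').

Answer: ced

Derivation:
Step 1: interval [0/1, 1/1), width = 1/1 - 0/1 = 1/1
  'd': [0/1 + 1/1*0/1, 0/1 + 1/1*3/10) = [0/1, 3/10)
  'e': [0/1 + 1/1*3/10, 0/1 + 1/1*3/5) = [3/10, 3/5)
  'f': [0/1 + 1/1*3/5, 0/1 + 1/1*7/10) = [3/5, 7/10)
  'c': [0/1 + 1/1*7/10, 0/1 + 1/1*1/1) = [7/10, 1/1) <- contains code 1607/2000
  emit 'c', narrow to [7/10, 1/1)
Step 2: interval [7/10, 1/1), width = 1/1 - 7/10 = 3/10
  'd': [7/10 + 3/10*0/1, 7/10 + 3/10*3/10) = [7/10, 79/100)
  'e': [7/10 + 3/10*3/10, 7/10 + 3/10*3/5) = [79/100, 22/25) <- contains code 1607/2000
  'f': [7/10 + 3/10*3/5, 7/10 + 3/10*7/10) = [22/25, 91/100)
  'c': [7/10 + 3/10*7/10, 7/10 + 3/10*1/1) = [91/100, 1/1)
  emit 'e', narrow to [79/100, 22/25)
Step 3: interval [79/100, 22/25), width = 22/25 - 79/100 = 9/100
  'd': [79/100 + 9/100*0/1, 79/100 + 9/100*3/10) = [79/100, 817/1000) <- contains code 1607/2000
  'e': [79/100 + 9/100*3/10, 79/100 + 9/100*3/5) = [817/1000, 211/250)
  'f': [79/100 + 9/100*3/5, 79/100 + 9/100*7/10) = [211/250, 853/1000)
  'c': [79/100 + 9/100*7/10, 79/100 + 9/100*1/1) = [853/1000, 22/25)
  emit 'd', narrow to [79/100, 817/1000)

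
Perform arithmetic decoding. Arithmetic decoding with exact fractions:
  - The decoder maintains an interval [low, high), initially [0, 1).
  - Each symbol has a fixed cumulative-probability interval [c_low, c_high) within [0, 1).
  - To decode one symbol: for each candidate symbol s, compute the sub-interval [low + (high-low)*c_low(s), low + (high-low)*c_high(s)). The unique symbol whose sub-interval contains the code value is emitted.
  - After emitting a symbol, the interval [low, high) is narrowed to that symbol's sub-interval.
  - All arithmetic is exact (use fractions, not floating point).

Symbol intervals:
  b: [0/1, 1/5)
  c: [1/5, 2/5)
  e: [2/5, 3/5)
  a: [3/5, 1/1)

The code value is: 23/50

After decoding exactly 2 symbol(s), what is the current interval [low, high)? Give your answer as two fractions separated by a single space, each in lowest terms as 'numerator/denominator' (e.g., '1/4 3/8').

Step 1: interval [0/1, 1/1), width = 1/1 - 0/1 = 1/1
  'b': [0/1 + 1/1*0/1, 0/1 + 1/1*1/5) = [0/1, 1/5)
  'c': [0/1 + 1/1*1/5, 0/1 + 1/1*2/5) = [1/5, 2/5)
  'e': [0/1 + 1/1*2/5, 0/1 + 1/1*3/5) = [2/5, 3/5) <- contains code 23/50
  'a': [0/1 + 1/1*3/5, 0/1 + 1/1*1/1) = [3/5, 1/1)
  emit 'e', narrow to [2/5, 3/5)
Step 2: interval [2/5, 3/5), width = 3/5 - 2/5 = 1/5
  'b': [2/5 + 1/5*0/1, 2/5 + 1/5*1/5) = [2/5, 11/25)
  'c': [2/5 + 1/5*1/5, 2/5 + 1/5*2/5) = [11/25, 12/25) <- contains code 23/50
  'e': [2/5 + 1/5*2/5, 2/5 + 1/5*3/5) = [12/25, 13/25)
  'a': [2/5 + 1/5*3/5, 2/5 + 1/5*1/1) = [13/25, 3/5)
  emit 'c', narrow to [11/25, 12/25)

Answer: 11/25 12/25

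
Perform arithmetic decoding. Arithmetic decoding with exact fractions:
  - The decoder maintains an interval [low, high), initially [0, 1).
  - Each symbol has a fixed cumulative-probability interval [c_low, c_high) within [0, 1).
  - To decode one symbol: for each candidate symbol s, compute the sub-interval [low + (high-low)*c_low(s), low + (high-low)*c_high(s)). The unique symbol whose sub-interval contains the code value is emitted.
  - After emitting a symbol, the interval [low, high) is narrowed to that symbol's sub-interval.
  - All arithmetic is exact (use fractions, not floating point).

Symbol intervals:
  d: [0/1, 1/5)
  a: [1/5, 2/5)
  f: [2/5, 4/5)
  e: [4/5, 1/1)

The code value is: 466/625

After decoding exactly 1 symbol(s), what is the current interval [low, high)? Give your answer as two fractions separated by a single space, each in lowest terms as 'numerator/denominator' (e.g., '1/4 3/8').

Answer: 2/5 4/5

Derivation:
Step 1: interval [0/1, 1/1), width = 1/1 - 0/1 = 1/1
  'd': [0/1 + 1/1*0/1, 0/1 + 1/1*1/5) = [0/1, 1/5)
  'a': [0/1 + 1/1*1/5, 0/1 + 1/1*2/5) = [1/5, 2/5)
  'f': [0/1 + 1/1*2/5, 0/1 + 1/1*4/5) = [2/5, 4/5) <- contains code 466/625
  'e': [0/1 + 1/1*4/5, 0/1 + 1/1*1/1) = [4/5, 1/1)
  emit 'f', narrow to [2/5, 4/5)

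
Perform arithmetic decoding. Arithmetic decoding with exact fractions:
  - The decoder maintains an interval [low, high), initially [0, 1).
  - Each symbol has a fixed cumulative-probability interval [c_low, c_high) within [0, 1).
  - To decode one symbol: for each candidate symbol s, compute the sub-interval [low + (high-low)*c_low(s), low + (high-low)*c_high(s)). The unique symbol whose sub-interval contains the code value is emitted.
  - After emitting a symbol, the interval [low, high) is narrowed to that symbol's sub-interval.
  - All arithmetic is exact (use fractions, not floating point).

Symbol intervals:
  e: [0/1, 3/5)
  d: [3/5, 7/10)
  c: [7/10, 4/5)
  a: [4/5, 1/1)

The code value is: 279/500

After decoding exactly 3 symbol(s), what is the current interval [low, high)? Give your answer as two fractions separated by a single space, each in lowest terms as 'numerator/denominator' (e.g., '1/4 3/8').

Step 1: interval [0/1, 1/1), width = 1/1 - 0/1 = 1/1
  'e': [0/1 + 1/1*0/1, 0/1 + 1/1*3/5) = [0/1, 3/5) <- contains code 279/500
  'd': [0/1 + 1/1*3/5, 0/1 + 1/1*7/10) = [3/5, 7/10)
  'c': [0/1 + 1/1*7/10, 0/1 + 1/1*4/5) = [7/10, 4/5)
  'a': [0/1 + 1/1*4/5, 0/1 + 1/1*1/1) = [4/5, 1/1)
  emit 'e', narrow to [0/1, 3/5)
Step 2: interval [0/1, 3/5), width = 3/5 - 0/1 = 3/5
  'e': [0/1 + 3/5*0/1, 0/1 + 3/5*3/5) = [0/1, 9/25)
  'd': [0/1 + 3/5*3/5, 0/1 + 3/5*7/10) = [9/25, 21/50)
  'c': [0/1 + 3/5*7/10, 0/1 + 3/5*4/5) = [21/50, 12/25)
  'a': [0/1 + 3/5*4/5, 0/1 + 3/5*1/1) = [12/25, 3/5) <- contains code 279/500
  emit 'a', narrow to [12/25, 3/5)
Step 3: interval [12/25, 3/5), width = 3/5 - 12/25 = 3/25
  'e': [12/25 + 3/25*0/1, 12/25 + 3/25*3/5) = [12/25, 69/125)
  'd': [12/25 + 3/25*3/5, 12/25 + 3/25*7/10) = [69/125, 141/250) <- contains code 279/500
  'c': [12/25 + 3/25*7/10, 12/25 + 3/25*4/5) = [141/250, 72/125)
  'a': [12/25 + 3/25*4/5, 12/25 + 3/25*1/1) = [72/125, 3/5)
  emit 'd', narrow to [69/125, 141/250)

Answer: 69/125 141/250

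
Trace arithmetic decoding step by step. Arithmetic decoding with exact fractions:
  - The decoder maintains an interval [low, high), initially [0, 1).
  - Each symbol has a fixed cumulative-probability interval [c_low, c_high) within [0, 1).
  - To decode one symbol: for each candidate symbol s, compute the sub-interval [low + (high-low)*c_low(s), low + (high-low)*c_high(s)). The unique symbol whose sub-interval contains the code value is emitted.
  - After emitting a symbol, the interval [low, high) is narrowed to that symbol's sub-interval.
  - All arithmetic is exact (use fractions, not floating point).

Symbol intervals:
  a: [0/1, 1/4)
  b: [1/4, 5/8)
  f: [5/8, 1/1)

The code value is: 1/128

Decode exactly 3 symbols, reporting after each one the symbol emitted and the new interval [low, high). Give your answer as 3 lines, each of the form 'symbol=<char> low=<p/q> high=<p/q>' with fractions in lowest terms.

Step 1: interval [0/1, 1/1), width = 1/1 - 0/1 = 1/1
  'a': [0/1 + 1/1*0/1, 0/1 + 1/1*1/4) = [0/1, 1/4) <- contains code 1/128
  'b': [0/1 + 1/1*1/4, 0/1 + 1/1*5/8) = [1/4, 5/8)
  'f': [0/1 + 1/1*5/8, 0/1 + 1/1*1/1) = [5/8, 1/1)
  emit 'a', narrow to [0/1, 1/4)
Step 2: interval [0/1, 1/4), width = 1/4 - 0/1 = 1/4
  'a': [0/1 + 1/4*0/1, 0/1 + 1/4*1/4) = [0/1, 1/16) <- contains code 1/128
  'b': [0/1 + 1/4*1/4, 0/1 + 1/4*5/8) = [1/16, 5/32)
  'f': [0/1 + 1/4*5/8, 0/1 + 1/4*1/1) = [5/32, 1/4)
  emit 'a', narrow to [0/1, 1/16)
Step 3: interval [0/1, 1/16), width = 1/16 - 0/1 = 1/16
  'a': [0/1 + 1/16*0/1, 0/1 + 1/16*1/4) = [0/1, 1/64) <- contains code 1/128
  'b': [0/1 + 1/16*1/4, 0/1 + 1/16*5/8) = [1/64, 5/128)
  'f': [0/1 + 1/16*5/8, 0/1 + 1/16*1/1) = [5/128, 1/16)
  emit 'a', narrow to [0/1, 1/64)

Answer: symbol=a low=0/1 high=1/4
symbol=a low=0/1 high=1/16
symbol=a low=0/1 high=1/64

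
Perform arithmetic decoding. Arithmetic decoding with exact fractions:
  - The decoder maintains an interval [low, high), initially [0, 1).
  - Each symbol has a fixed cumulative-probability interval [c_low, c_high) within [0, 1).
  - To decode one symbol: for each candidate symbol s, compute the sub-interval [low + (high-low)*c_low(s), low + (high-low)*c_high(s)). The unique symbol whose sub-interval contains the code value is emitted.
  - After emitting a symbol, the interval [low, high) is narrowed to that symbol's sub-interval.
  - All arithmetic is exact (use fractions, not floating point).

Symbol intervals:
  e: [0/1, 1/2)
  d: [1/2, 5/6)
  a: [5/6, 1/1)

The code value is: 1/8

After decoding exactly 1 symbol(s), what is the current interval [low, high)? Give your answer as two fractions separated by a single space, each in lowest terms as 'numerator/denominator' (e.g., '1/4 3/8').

Answer: 0/1 1/2

Derivation:
Step 1: interval [0/1, 1/1), width = 1/1 - 0/1 = 1/1
  'e': [0/1 + 1/1*0/1, 0/1 + 1/1*1/2) = [0/1, 1/2) <- contains code 1/8
  'd': [0/1 + 1/1*1/2, 0/1 + 1/1*5/6) = [1/2, 5/6)
  'a': [0/1 + 1/1*5/6, 0/1 + 1/1*1/1) = [5/6, 1/1)
  emit 'e', narrow to [0/1, 1/2)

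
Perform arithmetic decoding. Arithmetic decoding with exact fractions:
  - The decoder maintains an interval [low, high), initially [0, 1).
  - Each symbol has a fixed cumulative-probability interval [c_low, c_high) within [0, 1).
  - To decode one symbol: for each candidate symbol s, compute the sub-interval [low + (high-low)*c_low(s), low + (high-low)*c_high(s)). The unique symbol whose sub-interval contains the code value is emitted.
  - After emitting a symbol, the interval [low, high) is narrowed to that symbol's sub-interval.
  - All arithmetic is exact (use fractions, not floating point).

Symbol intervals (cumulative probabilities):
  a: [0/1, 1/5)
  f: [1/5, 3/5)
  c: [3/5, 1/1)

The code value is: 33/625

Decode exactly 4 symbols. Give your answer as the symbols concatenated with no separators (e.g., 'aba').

Step 1: interval [0/1, 1/1), width = 1/1 - 0/1 = 1/1
  'a': [0/1 + 1/1*0/1, 0/1 + 1/1*1/5) = [0/1, 1/5) <- contains code 33/625
  'f': [0/1 + 1/1*1/5, 0/1 + 1/1*3/5) = [1/5, 3/5)
  'c': [0/1 + 1/1*3/5, 0/1 + 1/1*1/1) = [3/5, 1/1)
  emit 'a', narrow to [0/1, 1/5)
Step 2: interval [0/1, 1/5), width = 1/5 - 0/1 = 1/5
  'a': [0/1 + 1/5*0/1, 0/1 + 1/5*1/5) = [0/1, 1/25)
  'f': [0/1 + 1/5*1/5, 0/1 + 1/5*3/5) = [1/25, 3/25) <- contains code 33/625
  'c': [0/1 + 1/5*3/5, 0/1 + 1/5*1/1) = [3/25, 1/5)
  emit 'f', narrow to [1/25, 3/25)
Step 3: interval [1/25, 3/25), width = 3/25 - 1/25 = 2/25
  'a': [1/25 + 2/25*0/1, 1/25 + 2/25*1/5) = [1/25, 7/125) <- contains code 33/625
  'f': [1/25 + 2/25*1/5, 1/25 + 2/25*3/5) = [7/125, 11/125)
  'c': [1/25 + 2/25*3/5, 1/25 + 2/25*1/1) = [11/125, 3/25)
  emit 'a', narrow to [1/25, 7/125)
Step 4: interval [1/25, 7/125), width = 7/125 - 1/25 = 2/125
  'a': [1/25 + 2/125*0/1, 1/25 + 2/125*1/5) = [1/25, 27/625)
  'f': [1/25 + 2/125*1/5, 1/25 + 2/125*3/5) = [27/625, 31/625)
  'c': [1/25 + 2/125*3/5, 1/25 + 2/125*1/1) = [31/625, 7/125) <- contains code 33/625
  emit 'c', narrow to [31/625, 7/125)

Answer: afac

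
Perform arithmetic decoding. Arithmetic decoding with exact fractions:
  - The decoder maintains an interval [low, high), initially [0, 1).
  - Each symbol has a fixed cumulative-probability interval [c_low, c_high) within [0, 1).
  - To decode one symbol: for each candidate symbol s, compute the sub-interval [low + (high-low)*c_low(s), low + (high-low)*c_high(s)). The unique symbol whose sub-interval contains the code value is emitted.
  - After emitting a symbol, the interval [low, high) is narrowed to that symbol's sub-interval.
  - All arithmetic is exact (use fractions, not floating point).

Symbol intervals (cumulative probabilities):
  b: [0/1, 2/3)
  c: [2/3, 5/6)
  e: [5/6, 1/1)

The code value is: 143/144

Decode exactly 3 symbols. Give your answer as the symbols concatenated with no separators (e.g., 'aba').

Answer: eec

Derivation:
Step 1: interval [0/1, 1/1), width = 1/1 - 0/1 = 1/1
  'b': [0/1 + 1/1*0/1, 0/1 + 1/1*2/3) = [0/1, 2/3)
  'c': [0/1 + 1/1*2/3, 0/1 + 1/1*5/6) = [2/3, 5/6)
  'e': [0/1 + 1/1*5/6, 0/1 + 1/1*1/1) = [5/6, 1/1) <- contains code 143/144
  emit 'e', narrow to [5/6, 1/1)
Step 2: interval [5/6, 1/1), width = 1/1 - 5/6 = 1/6
  'b': [5/6 + 1/6*0/1, 5/6 + 1/6*2/3) = [5/6, 17/18)
  'c': [5/6 + 1/6*2/3, 5/6 + 1/6*5/6) = [17/18, 35/36)
  'e': [5/6 + 1/6*5/6, 5/6 + 1/6*1/1) = [35/36, 1/1) <- contains code 143/144
  emit 'e', narrow to [35/36, 1/1)
Step 3: interval [35/36, 1/1), width = 1/1 - 35/36 = 1/36
  'b': [35/36 + 1/36*0/1, 35/36 + 1/36*2/3) = [35/36, 107/108)
  'c': [35/36 + 1/36*2/3, 35/36 + 1/36*5/6) = [107/108, 215/216) <- contains code 143/144
  'e': [35/36 + 1/36*5/6, 35/36 + 1/36*1/1) = [215/216, 1/1)
  emit 'c', narrow to [107/108, 215/216)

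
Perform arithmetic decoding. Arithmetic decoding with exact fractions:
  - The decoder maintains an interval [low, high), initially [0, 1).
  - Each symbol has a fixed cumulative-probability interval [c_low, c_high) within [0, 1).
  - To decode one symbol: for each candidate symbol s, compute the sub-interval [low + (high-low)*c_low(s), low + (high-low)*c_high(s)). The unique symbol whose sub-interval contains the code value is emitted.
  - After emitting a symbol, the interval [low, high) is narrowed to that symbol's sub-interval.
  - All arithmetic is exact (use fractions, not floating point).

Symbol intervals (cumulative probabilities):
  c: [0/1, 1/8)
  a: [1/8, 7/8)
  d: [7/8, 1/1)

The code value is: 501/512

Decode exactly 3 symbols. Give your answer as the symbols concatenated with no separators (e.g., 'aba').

Answer: dad

Derivation:
Step 1: interval [0/1, 1/1), width = 1/1 - 0/1 = 1/1
  'c': [0/1 + 1/1*0/1, 0/1 + 1/1*1/8) = [0/1, 1/8)
  'a': [0/1 + 1/1*1/8, 0/1 + 1/1*7/8) = [1/8, 7/8)
  'd': [0/1 + 1/1*7/8, 0/1 + 1/1*1/1) = [7/8, 1/1) <- contains code 501/512
  emit 'd', narrow to [7/8, 1/1)
Step 2: interval [7/8, 1/1), width = 1/1 - 7/8 = 1/8
  'c': [7/8 + 1/8*0/1, 7/8 + 1/8*1/8) = [7/8, 57/64)
  'a': [7/8 + 1/8*1/8, 7/8 + 1/8*7/8) = [57/64, 63/64) <- contains code 501/512
  'd': [7/8 + 1/8*7/8, 7/8 + 1/8*1/1) = [63/64, 1/1)
  emit 'a', narrow to [57/64, 63/64)
Step 3: interval [57/64, 63/64), width = 63/64 - 57/64 = 3/32
  'c': [57/64 + 3/32*0/1, 57/64 + 3/32*1/8) = [57/64, 231/256)
  'a': [57/64 + 3/32*1/8, 57/64 + 3/32*7/8) = [231/256, 249/256)
  'd': [57/64 + 3/32*7/8, 57/64 + 3/32*1/1) = [249/256, 63/64) <- contains code 501/512
  emit 'd', narrow to [249/256, 63/64)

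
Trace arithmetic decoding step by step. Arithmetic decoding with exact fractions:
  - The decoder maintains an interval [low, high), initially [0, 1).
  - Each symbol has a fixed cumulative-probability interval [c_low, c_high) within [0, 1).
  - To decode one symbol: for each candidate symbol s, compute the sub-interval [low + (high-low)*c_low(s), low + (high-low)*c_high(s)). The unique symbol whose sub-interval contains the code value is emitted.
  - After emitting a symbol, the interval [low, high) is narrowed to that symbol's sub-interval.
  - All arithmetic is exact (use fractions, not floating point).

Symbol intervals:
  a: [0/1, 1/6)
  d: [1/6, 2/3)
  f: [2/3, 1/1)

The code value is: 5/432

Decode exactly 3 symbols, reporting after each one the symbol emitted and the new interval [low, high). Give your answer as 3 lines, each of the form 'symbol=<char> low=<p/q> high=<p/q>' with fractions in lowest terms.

Step 1: interval [0/1, 1/1), width = 1/1 - 0/1 = 1/1
  'a': [0/1 + 1/1*0/1, 0/1 + 1/1*1/6) = [0/1, 1/6) <- contains code 5/432
  'd': [0/1 + 1/1*1/6, 0/1 + 1/1*2/3) = [1/6, 2/3)
  'f': [0/1 + 1/1*2/3, 0/1 + 1/1*1/1) = [2/3, 1/1)
  emit 'a', narrow to [0/1, 1/6)
Step 2: interval [0/1, 1/6), width = 1/6 - 0/1 = 1/6
  'a': [0/1 + 1/6*0/1, 0/1 + 1/6*1/6) = [0/1, 1/36) <- contains code 5/432
  'd': [0/1 + 1/6*1/6, 0/1 + 1/6*2/3) = [1/36, 1/9)
  'f': [0/1 + 1/6*2/3, 0/1 + 1/6*1/1) = [1/9, 1/6)
  emit 'a', narrow to [0/1, 1/36)
Step 3: interval [0/1, 1/36), width = 1/36 - 0/1 = 1/36
  'a': [0/1 + 1/36*0/1, 0/1 + 1/36*1/6) = [0/1, 1/216)
  'd': [0/1 + 1/36*1/6, 0/1 + 1/36*2/3) = [1/216, 1/54) <- contains code 5/432
  'f': [0/1 + 1/36*2/3, 0/1 + 1/36*1/1) = [1/54, 1/36)
  emit 'd', narrow to [1/216, 1/54)

Answer: symbol=a low=0/1 high=1/6
symbol=a low=0/1 high=1/36
symbol=d low=1/216 high=1/54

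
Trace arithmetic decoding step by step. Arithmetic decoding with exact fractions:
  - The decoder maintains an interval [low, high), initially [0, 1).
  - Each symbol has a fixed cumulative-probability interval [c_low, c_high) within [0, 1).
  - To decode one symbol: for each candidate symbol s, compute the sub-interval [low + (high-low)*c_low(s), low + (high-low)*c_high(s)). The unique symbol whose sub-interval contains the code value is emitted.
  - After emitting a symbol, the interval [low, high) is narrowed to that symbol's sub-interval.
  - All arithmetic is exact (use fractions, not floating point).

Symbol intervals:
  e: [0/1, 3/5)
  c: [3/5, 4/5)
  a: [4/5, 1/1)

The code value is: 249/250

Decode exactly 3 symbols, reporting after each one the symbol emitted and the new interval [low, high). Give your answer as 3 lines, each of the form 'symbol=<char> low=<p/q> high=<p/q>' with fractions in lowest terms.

Answer: symbol=a low=4/5 high=1/1
symbol=a low=24/25 high=1/1
symbol=a low=124/125 high=1/1

Derivation:
Step 1: interval [0/1, 1/1), width = 1/1 - 0/1 = 1/1
  'e': [0/1 + 1/1*0/1, 0/1 + 1/1*3/5) = [0/1, 3/5)
  'c': [0/1 + 1/1*3/5, 0/1 + 1/1*4/5) = [3/5, 4/5)
  'a': [0/1 + 1/1*4/5, 0/1 + 1/1*1/1) = [4/5, 1/1) <- contains code 249/250
  emit 'a', narrow to [4/5, 1/1)
Step 2: interval [4/5, 1/1), width = 1/1 - 4/5 = 1/5
  'e': [4/5 + 1/5*0/1, 4/5 + 1/5*3/5) = [4/5, 23/25)
  'c': [4/5 + 1/5*3/5, 4/5 + 1/5*4/5) = [23/25, 24/25)
  'a': [4/5 + 1/5*4/5, 4/5 + 1/5*1/1) = [24/25, 1/1) <- contains code 249/250
  emit 'a', narrow to [24/25, 1/1)
Step 3: interval [24/25, 1/1), width = 1/1 - 24/25 = 1/25
  'e': [24/25 + 1/25*0/1, 24/25 + 1/25*3/5) = [24/25, 123/125)
  'c': [24/25 + 1/25*3/5, 24/25 + 1/25*4/5) = [123/125, 124/125)
  'a': [24/25 + 1/25*4/5, 24/25 + 1/25*1/1) = [124/125, 1/1) <- contains code 249/250
  emit 'a', narrow to [124/125, 1/1)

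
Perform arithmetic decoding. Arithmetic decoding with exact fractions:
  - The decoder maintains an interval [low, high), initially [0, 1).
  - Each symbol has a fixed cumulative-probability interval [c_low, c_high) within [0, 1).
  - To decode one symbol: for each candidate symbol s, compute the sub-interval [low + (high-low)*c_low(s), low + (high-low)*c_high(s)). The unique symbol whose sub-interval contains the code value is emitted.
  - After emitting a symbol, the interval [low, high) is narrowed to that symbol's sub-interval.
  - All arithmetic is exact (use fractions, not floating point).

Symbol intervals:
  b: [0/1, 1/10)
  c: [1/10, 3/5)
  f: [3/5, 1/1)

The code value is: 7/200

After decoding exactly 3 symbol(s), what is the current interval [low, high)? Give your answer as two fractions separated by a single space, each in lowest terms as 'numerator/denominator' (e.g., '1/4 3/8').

Answer: 3/200 1/25

Derivation:
Step 1: interval [0/1, 1/1), width = 1/1 - 0/1 = 1/1
  'b': [0/1 + 1/1*0/1, 0/1 + 1/1*1/10) = [0/1, 1/10) <- contains code 7/200
  'c': [0/1 + 1/1*1/10, 0/1 + 1/1*3/5) = [1/10, 3/5)
  'f': [0/1 + 1/1*3/5, 0/1 + 1/1*1/1) = [3/5, 1/1)
  emit 'b', narrow to [0/1, 1/10)
Step 2: interval [0/1, 1/10), width = 1/10 - 0/1 = 1/10
  'b': [0/1 + 1/10*0/1, 0/1 + 1/10*1/10) = [0/1, 1/100)
  'c': [0/1 + 1/10*1/10, 0/1 + 1/10*3/5) = [1/100, 3/50) <- contains code 7/200
  'f': [0/1 + 1/10*3/5, 0/1 + 1/10*1/1) = [3/50, 1/10)
  emit 'c', narrow to [1/100, 3/50)
Step 3: interval [1/100, 3/50), width = 3/50 - 1/100 = 1/20
  'b': [1/100 + 1/20*0/1, 1/100 + 1/20*1/10) = [1/100, 3/200)
  'c': [1/100 + 1/20*1/10, 1/100 + 1/20*3/5) = [3/200, 1/25) <- contains code 7/200
  'f': [1/100 + 1/20*3/5, 1/100 + 1/20*1/1) = [1/25, 3/50)
  emit 'c', narrow to [3/200, 1/25)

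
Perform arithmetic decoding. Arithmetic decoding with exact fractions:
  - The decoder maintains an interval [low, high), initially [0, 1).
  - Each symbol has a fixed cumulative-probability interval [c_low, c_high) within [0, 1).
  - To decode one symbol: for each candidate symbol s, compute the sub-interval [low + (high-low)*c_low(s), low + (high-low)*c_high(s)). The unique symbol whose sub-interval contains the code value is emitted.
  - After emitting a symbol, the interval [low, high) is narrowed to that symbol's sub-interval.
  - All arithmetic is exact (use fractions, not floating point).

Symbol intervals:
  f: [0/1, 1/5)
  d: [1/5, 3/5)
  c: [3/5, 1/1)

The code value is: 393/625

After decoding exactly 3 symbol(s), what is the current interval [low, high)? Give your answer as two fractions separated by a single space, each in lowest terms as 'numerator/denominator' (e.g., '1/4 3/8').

Step 1: interval [0/1, 1/1), width = 1/1 - 0/1 = 1/1
  'f': [0/1 + 1/1*0/1, 0/1 + 1/1*1/5) = [0/1, 1/5)
  'd': [0/1 + 1/1*1/5, 0/1 + 1/1*3/5) = [1/5, 3/5)
  'c': [0/1 + 1/1*3/5, 0/1 + 1/1*1/1) = [3/5, 1/1) <- contains code 393/625
  emit 'c', narrow to [3/5, 1/1)
Step 2: interval [3/5, 1/1), width = 1/1 - 3/5 = 2/5
  'f': [3/5 + 2/5*0/1, 3/5 + 2/5*1/5) = [3/5, 17/25) <- contains code 393/625
  'd': [3/5 + 2/5*1/5, 3/5 + 2/5*3/5) = [17/25, 21/25)
  'c': [3/5 + 2/5*3/5, 3/5 + 2/5*1/1) = [21/25, 1/1)
  emit 'f', narrow to [3/5, 17/25)
Step 3: interval [3/5, 17/25), width = 17/25 - 3/5 = 2/25
  'f': [3/5 + 2/25*0/1, 3/5 + 2/25*1/5) = [3/5, 77/125)
  'd': [3/5 + 2/25*1/5, 3/5 + 2/25*3/5) = [77/125, 81/125) <- contains code 393/625
  'c': [3/5 + 2/25*3/5, 3/5 + 2/25*1/1) = [81/125, 17/25)
  emit 'd', narrow to [77/125, 81/125)

Answer: 77/125 81/125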